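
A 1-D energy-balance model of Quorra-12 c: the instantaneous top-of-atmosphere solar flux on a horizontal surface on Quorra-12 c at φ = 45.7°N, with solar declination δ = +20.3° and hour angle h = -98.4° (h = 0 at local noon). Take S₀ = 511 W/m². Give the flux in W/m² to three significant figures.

78.0 W/m²

cos θ_z = sin φ sin δ + cos φ cos δ cos h = 0.248299 + -0.095690 = 0.152609.
Flux = S₀ · cos θ_z = 511 × 0.152609 = 77.98 W/m².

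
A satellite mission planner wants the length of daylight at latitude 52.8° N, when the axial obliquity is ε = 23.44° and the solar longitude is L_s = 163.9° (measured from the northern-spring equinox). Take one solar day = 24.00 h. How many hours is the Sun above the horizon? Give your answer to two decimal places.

13.12 h

Solar declination: sin δ = sin ε · sin L_s = sin 23.44° × sin 163.9° = 0.11031, so δ = +6.333°.
cos h₀ = −tan ϕ · tan δ = −tan(+52.8°) × tan(+6.333°) = -0.1462, so h₀ = 1.7175 rad = 98.41°.
Daylight = 2h₀/(2π) × 24.00 h = (1.7175/π) × 24.00 = 13.12 h.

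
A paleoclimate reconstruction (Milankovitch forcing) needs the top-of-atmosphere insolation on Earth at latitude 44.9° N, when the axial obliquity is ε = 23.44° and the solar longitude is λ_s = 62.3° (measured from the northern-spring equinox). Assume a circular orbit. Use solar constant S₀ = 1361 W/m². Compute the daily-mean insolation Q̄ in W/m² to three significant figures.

Solar declination: sin δ = sin ε · sin λ_s = sin 23.44° × sin 62.3° = 0.35220, so δ = +20.622°.
cos H₀ = −tan(+44.9°) tan(+20.622°) = -0.3750, H₀ = 1.9552 rad.
Bracket: H₀ sin φ sin δ + cos φ cos δ sin H₀ = 1.9552×0.70587×0.35220 + 0.70834×0.93592×0.92702 = 0.486077 + 0.614568 = 1.100645.
Q̄ = (S₀/π) × [bracket] = (1361/π) × 1.100645 = 476.8 W/m².

Q̄ ≈ 477 W/m²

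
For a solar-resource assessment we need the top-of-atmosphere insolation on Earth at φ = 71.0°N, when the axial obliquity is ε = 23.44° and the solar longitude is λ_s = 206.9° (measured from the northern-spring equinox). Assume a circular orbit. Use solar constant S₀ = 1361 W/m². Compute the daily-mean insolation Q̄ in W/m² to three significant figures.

Q̄ ≈ 43.0 W/m²

Solar declination: sin δ = sin ε · sin λ_s = sin 23.44° × sin 206.9° = -0.17997, so δ = -10.368°.
cos H₀ = −tan(+71.0°) tan(-10.368°) = 0.5314, H₀ = 1.0106 rad.
Bracket: H₀ sin φ sin δ + cos φ cos δ sin H₀ = 1.0106×0.94552×-0.17997 + 0.32557×0.98367×0.84715 = -0.171969 + 0.271303 = 0.099334.
Q̄ = (S₀/π) × [bracket] = (1361/π) × 0.099334 = 43.03 W/m².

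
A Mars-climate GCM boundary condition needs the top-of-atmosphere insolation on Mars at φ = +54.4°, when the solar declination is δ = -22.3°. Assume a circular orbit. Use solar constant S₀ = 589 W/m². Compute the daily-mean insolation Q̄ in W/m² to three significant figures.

cos H₀ = −tan(+54.4°) tan(-22.300°) = 0.5729, H₀ = 0.9608 rad.
Bracket: H₀ sin φ sin δ + cos φ cos δ sin H₀ = 0.9608×0.81310×-0.37946 + 0.58212×0.92521×0.81965 = -0.296444 + 0.441450 = 0.145006.
Q̄ = (S₀/π) × [bracket] = (589/π) × 0.145006 = 27.19 W/m².

Q̄ ≈ 27.2 W/m²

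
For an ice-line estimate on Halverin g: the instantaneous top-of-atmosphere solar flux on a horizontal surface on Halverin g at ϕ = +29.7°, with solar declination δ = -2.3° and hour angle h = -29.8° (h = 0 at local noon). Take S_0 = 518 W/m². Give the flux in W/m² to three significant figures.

cos θ_z = sin ϕ sin δ + cos ϕ cos δ cos h = -0.019884 + 0.753161 = 0.733277.
Flux = S_0 · cos θ_z = 518 × 0.733277 = 379.8 W/m².

380 W/m²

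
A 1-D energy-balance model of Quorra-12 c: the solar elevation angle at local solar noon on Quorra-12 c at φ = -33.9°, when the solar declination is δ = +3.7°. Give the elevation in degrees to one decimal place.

At local noon the hour angle is zero, so the zenith angle equals |φ − δ| = |-33.9° − (+3.700°)| = 37.600°.
Elevation = 90° − 37.600° = 52.4°.

52.4°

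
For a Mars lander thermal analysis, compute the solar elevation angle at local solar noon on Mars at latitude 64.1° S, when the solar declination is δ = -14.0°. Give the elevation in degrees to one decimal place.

At local noon the hour angle is zero, so the zenith angle equals |φ − δ| = |-64.1° − (-14.000°)| = 50.100°.
Elevation = 90° − 50.100° = 39.9°.

39.9°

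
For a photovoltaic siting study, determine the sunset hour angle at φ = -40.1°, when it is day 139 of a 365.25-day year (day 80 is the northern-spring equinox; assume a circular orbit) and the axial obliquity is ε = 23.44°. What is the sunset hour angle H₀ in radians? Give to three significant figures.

H₀ = 1.26 rad

Solar longitude: λ_s = 360° × (139 − 80)/365.25 = 58.152°.
sin δ = sin 23.44° × sin 58.152° = 0.33790, so δ = +19.749°.
cos H₀ = −tan φ · tan δ = −tan(-40.1°) × tan(+19.749°) = 0.3023, so H₀ = 1.2637 rad = 72.40°.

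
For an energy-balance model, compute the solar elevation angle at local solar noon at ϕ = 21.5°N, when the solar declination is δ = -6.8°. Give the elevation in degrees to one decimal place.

At local noon the hour angle is zero, so the zenith angle equals |ϕ − δ| = |+21.5° − (-6.800°)| = 28.300°.
Elevation = 90° − 28.300° = 61.7°.

61.7°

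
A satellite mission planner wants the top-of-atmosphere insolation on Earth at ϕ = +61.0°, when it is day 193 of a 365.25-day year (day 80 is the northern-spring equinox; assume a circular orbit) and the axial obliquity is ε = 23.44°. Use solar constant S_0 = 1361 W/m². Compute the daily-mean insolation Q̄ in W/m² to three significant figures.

Solar longitude: L_s = 360° × (193 − 80)/365.25 = 111.376°.
sin δ = sin 23.44° × sin 111.376° = 0.37042, so δ = +21.742°.
cos h₀ = −tan(+61.0°) tan(+21.742°) = -0.7194, h₀ = 2.3738 rad.
Bracket: h₀ sin ϕ sin δ + cos ϕ cos δ sin h₀ = 2.3738×0.87462×0.37042 + 0.48481×0.92886×0.69455 = 0.769056 + 0.312770 = 1.081826.
Q̄ = (S_0/π) × [bracket] = (1361/π) × 1.081826 = 468.7 W/m².

Q̄ ≈ 469 W/m²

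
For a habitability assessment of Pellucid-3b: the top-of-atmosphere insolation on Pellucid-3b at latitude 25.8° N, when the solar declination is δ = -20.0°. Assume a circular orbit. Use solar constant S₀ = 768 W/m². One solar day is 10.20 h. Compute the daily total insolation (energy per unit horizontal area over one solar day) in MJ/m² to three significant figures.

cos H₀ = −tan(+25.8°) tan(-20.000°) = 0.1760, H₀ = 1.3939 rad.
Bracket: H₀ sin φ sin δ + cos φ cos δ sin H₀ = 1.3939×0.43523×-0.34202 + 0.90032×0.93969×0.98440 = -0.207492 + 0.832824 = 0.625332.
Q̄ = (S₀/π) × [bracket] = (768/π) × 0.625332 = 152.87 W/m².
Daily total = Q̄ × 10.20 h × 3600 s/h = 152.87 × 10.20 × 3600 / 10⁶ = 5.613 MJ/m².

5.61 MJ/m²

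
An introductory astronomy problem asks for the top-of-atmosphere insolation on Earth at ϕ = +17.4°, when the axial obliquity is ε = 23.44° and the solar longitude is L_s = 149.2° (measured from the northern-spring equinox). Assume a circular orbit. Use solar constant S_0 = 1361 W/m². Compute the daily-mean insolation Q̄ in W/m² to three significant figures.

Q̄ ≈ 447 W/m²

Solar declination: sin δ = sin ε · sin L_s = sin 23.44° × sin 149.2° = 0.20368, so δ = +11.753°.
cos h₀ = −tan(+17.4°) tan(+11.753°) = -0.0652, h₀ = 1.6360 rad.
Bracket: h₀ sin ϕ sin δ + cos ϕ cos δ sin h₀ = 1.6360×0.29904×0.20368 + 0.95424×0.97904×0.99787 = 0.099646 + 0.932249 = 1.031895.
Q̄ = (S_0/π) × [bracket] = (1361/π) × 1.031895 = 447.0 W/m².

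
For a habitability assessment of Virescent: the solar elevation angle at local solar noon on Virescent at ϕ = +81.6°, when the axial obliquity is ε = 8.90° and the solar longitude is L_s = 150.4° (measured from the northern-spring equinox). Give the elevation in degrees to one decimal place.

Solar declination: sin δ = sin ε · sin L_s = sin 8.90° × sin 150.4° = 0.07642, so δ = +4.383°.
At local noon the hour angle is zero, so the zenith angle equals |ϕ − δ| = |+81.6° − (+4.383°)| = 77.217°.
Elevation = 90° − 77.217° = 12.8°.

12.8°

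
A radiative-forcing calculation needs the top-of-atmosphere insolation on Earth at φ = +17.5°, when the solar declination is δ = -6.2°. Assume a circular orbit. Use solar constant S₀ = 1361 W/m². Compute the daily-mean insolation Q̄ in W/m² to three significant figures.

cos H₀ = −tan(+17.5°) tan(-6.200°) = 0.0343, H₀ = 1.5365 rad.
Bracket: H₀ sin φ sin δ + cos φ cos δ sin H₀ = 1.5365×0.30071×-0.10800 + 0.95372×0.99415×0.99941 = -0.049900 + 0.947581 = 0.897681.
Q̄ = (S₀/π) × [bracket] = (1361/π) × 0.897681 = 388.9 W/m².

Q̄ ≈ 389 W/m²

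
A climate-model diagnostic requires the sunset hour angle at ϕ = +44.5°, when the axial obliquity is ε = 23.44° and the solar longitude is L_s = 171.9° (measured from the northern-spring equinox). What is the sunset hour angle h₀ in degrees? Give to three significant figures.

Solar declination: sin δ = sin ε · sin L_s = sin 23.44° × sin 171.9° = 0.05605, so δ = +3.213°.
cos h₀ = −tan ϕ · tan δ = −tan(+44.5°) × tan(+3.213°) = -0.0552, so h₀ = 1.6260 rad = 93.16°.

h₀ = 93.2°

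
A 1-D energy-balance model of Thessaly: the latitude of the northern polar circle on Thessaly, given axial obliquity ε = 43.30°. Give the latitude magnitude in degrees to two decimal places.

The polar circle is the lowest latitude that experiences at least one full rotation of continuous daylight at the northern-summer solstice; it lies at |φ| = 90° − ε = 90° − 43.30° = 46.70°.

46.70°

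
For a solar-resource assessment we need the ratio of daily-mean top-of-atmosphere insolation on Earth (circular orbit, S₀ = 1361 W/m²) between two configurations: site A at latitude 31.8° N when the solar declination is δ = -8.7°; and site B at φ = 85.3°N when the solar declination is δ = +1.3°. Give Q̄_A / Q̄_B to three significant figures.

Q̄_A / Q̄_B ≈ 5.96

— Configuration A (φ=+31.8°):
cos H₀ = −tan(+31.8°) tan(-8.700°) = 0.0949, H₀ = 1.4758 rad.
Bracket: H₀ sin φ sin δ + cos φ cos δ sin H₀ = 1.4758×0.52696×-0.15126 + 0.84989×0.98849×0.99549 = -0.117633 + 0.836319 = 0.718686.
Q̄ = (S₀/π) × [bracket] = (1361/π) × 0.718686 = 311.35 W/m².
— Configuration B (φ=+85.3°):
cos H₀ = −tan(+85.3°) tan(+1.300°) = -0.2760, H₀ = 1.8504 rad.
Bracket: H₀ sin φ sin δ + cos φ cos δ sin H₀ = 1.8504×0.99664×0.02269 + 0.08194×0.99974×0.96115 = 0.041845 + 0.078736 = 0.120581.
Q̄ = (S₀/π) × [bracket] = (1361/π) × 0.120581 = 52.238 W/m².
Ratio Q̄_A / Q̄_B = 311.35 / 52.238 = 5.960.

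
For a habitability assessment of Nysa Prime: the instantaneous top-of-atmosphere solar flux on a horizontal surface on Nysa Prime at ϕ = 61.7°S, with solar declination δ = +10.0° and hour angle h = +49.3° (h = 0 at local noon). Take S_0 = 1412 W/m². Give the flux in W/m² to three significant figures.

214 W/m²

cos θ_z = sin ϕ sin δ + cos ϕ cos δ cos h = -0.152893 + 0.304455 = 0.151562.
Flux = S_0 · cos θ_z = 1412 × 0.151562 = 214.0 W/m².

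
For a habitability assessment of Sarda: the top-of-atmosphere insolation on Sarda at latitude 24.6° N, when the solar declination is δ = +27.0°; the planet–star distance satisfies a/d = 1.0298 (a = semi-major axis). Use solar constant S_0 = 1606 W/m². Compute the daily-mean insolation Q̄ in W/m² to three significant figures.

cos h₀ = −tan(+24.6°) tan(+27.000°) = -0.2333, h₀ = 1.8062 rad.
Bracket: h₀ sin ϕ sin δ + cos ϕ cos δ sin h₀ = 1.8062×0.41628×0.45399 + 0.90924×0.89101×0.97241 = 0.341348 + 0.787790 = 1.129138.
Inverse-square distance factor (a/d)² = 1.0298² = 1.060488.
Q̄ = (S_0/π) × 1.060488 × [bracket] = (1606/π) × 1.060488 × 1.129138 = 612.1 W/m².

Q̄ ≈ 612 W/m²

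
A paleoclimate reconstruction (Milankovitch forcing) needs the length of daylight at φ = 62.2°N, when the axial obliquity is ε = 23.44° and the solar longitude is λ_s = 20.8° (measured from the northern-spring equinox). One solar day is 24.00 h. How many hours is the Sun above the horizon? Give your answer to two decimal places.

Solar declination: sin δ = sin ε · sin λ_s = sin 23.44° × sin 20.8° = 0.14126, so δ = +8.121°.
cos H₀ = −tan φ · tan δ = −tan(+62.2°) × tan(+8.121°) = -0.2706, so H₀ = 1.8448 rad = 105.70°.
Daylight = 2H₀/(2π) × 24.00 h = (1.8448/π) × 24.00 = 14.09 h.

14.09 h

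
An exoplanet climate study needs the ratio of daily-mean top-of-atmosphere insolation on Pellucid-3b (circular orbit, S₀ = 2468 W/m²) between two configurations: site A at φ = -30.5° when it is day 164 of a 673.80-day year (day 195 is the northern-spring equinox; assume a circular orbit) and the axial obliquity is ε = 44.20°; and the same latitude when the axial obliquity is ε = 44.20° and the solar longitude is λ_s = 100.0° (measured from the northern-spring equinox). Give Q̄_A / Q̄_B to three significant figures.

Q̄_A / Q̄_B ≈ 5.64

— Configuration A (φ=-30.5°):
Solar longitude: λ_s = 360° × (164 − 195)/673.80 = -16.563°, i.e. -16.563° + 360° = 343.437°.
sin δ = sin 44.20° × sin 343.437° = -0.19874, so δ = -11.463°.
cos H₀ = −tan(-30.5°) tan(-11.463°) = -0.1194, H₀ = 1.6905 rad.
Bracket: H₀ sin φ sin δ + cos φ cos δ sin H₀ = 1.6905×-0.50754×-0.19874 + 0.86163×0.98005×0.99284 = 0.170518 + 0.838394 = 1.008912.
Q̄ = (S₀/π) × [bracket] = (2468/π) × 1.008912 = 792.59 W/m².
— Configuration B (φ=-30.5°):
Solar declination: sin δ = sin ε · sin λ_s = sin 44.20° × sin 100.0° = 0.68657, so δ = +43.359°.
cos H₀ = −tan(-30.5°) tan(+43.359°) = 0.5562, H₀ = 0.9809 rad.
Bracket: H₀ sin φ sin δ + cos φ cos δ sin H₀ = 0.9809×-0.50754×0.68657 + 0.86163×0.72706×0.83102 = -0.341806 + 0.520598 = 0.178792.
Q̄ = (S₀/π) × [bracket] = (2468/π) × 0.178792 = 140.46 W/m².
Ratio Q̄_A / Q̄_B = 792.59 / 140.46 = 5.643.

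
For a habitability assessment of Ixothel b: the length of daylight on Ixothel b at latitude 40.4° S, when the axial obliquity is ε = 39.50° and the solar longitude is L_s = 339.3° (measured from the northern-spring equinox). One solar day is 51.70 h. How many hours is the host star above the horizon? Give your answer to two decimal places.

29.10 h

Solar declination: sin δ = sin ε · sin L_s = sin 39.50° × sin 339.3° = -0.22484, so δ = -12.993°.
cos h₀ = −tan ϕ · tan δ = −tan(-40.4°) × tan(-12.993°) = -0.1964, so h₀ = 1.7685 rad = 101.33°.
Daylight = 2h₀/(2π) × 51.70 h = (1.7685/π) × 51.70 = 29.10 h.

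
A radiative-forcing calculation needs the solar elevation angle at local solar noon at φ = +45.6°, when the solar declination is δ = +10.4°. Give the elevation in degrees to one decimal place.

54.8°

At local noon the hour angle is zero, so the zenith angle equals |φ − δ| = |+45.6° − (+10.400°)| = 35.200°.
Elevation = 90° − 35.200° = 54.8°.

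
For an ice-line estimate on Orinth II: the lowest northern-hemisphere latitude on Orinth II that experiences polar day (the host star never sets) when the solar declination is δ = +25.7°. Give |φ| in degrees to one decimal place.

|φ| = 64.3°

Polar day requires cos H₀ = −tan φ tan δ ≤ −1, i.e. tan φ tan δ ≥ 1.
The boundary is |tan φ| · |tan δ| = 1, so |φ| = 90° − |δ| = 90° − 25.7° = 64.3° in the northern hemisphere.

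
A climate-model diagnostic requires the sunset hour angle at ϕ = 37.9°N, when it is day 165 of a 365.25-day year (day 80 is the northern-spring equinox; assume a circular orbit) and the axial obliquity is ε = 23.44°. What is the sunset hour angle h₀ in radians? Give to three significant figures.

Solar longitude: L_s = 360° × (165 − 80)/365.25 = 83.778°.
sin δ = sin 23.44° × sin 83.778° = 0.39545, so δ = +23.294°.
cos h₀ = −tan ϕ · tan δ = −tan(+37.9°) × tan(+23.294°) = -0.3352, so h₀ = 1.9126 rad = 109.58°.

h₀ = 1.91 rad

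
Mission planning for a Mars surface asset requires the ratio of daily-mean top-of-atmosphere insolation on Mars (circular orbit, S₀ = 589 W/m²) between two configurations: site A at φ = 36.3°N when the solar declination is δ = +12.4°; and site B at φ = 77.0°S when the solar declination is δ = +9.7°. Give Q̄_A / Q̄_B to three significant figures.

— Configuration A (φ=+36.3°):
cos H₀ = −tan(+36.3°) tan(+12.400°) = -0.1615, H₀ = 1.7330 rad.
Bracket: H₀ sin φ sin δ + cos φ cos δ sin H₀ = 1.7330×0.59201×0.21474 + 0.80593×0.97667×0.98687 = 0.220313 + 0.776793 = 0.997106.
Q̄ = (S₀/π) × [bracket] = (589/π) × 0.997106 = 186.94 W/m².
— Configuration B (φ=-77.0°):
cos H₀ = −tan(-77.0°) tan(+9.700°) = 0.7404, H₀ = 0.7371 rad.
Bracket: H₀ sin φ sin δ + cos φ cos δ sin H₀ = 0.7371×-0.97437×0.16849 + 0.22495×0.98570×0.67217 = -0.121011 + 0.149042 = 0.028031.
Q̄ = (S₀/π) × [bracket] = (589/π) × 0.028031 = 5.2554 W/m².
Ratio Q̄_A / Q̄_B = 186.94 / 5.2554 = 35.57.

Q̄_A / Q̄_B ≈ 35.6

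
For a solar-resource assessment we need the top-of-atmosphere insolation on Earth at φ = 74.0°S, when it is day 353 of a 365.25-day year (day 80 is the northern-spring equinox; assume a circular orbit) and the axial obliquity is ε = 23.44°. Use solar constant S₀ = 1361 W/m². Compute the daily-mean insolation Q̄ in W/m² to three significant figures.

Q̄ ≈ 520 W/m²

Solar longitude: λ_s = 360° × (353 − 80)/365.25 = 269.076°.
sin δ = sin 23.44° × sin 269.076° = -0.39774, so δ = -23.437°.
cos H₀ = −tan(-74.0°) tan(-23.437°) = -1.5118 ≤ −1 ⇒ polar day, H₀ = π.
Bracket: H₀ sin φ sin δ + cos φ cos δ sin H₀ = 3.1416×-0.96126×-0.39774 + 0.27564×0.91750×0.00000 = 1.201133 + 0.000000 = 1.201133.
Q̄ = (S₀/π) × [bracket] = (1361/π) × 1.201133 = 520.4 W/m².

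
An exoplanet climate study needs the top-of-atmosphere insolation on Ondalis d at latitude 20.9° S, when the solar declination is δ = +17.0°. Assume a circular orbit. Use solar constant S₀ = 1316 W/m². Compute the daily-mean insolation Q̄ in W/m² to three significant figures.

cos H₀ = −tan(-20.9°) tan(+17.000°) = 0.1167, H₀ = 1.4538 rad.
Bracket: H₀ sin φ sin δ + cos φ cos δ sin H₀ = 1.4538×-0.35674×0.29237 + 0.93420×0.95630×0.99316 = -0.151631 + 0.887265 = 0.735634.
Q̄ = (S₀/π) × [bracket] = (1316/π) × 0.735634 = 308.2 W/m².

Q̄ ≈ 308 W/m²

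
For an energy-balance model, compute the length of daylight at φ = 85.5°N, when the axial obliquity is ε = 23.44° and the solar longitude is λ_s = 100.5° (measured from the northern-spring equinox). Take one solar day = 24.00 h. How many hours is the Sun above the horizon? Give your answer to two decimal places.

Solar declination: sin δ = sin ε · sin λ_s = sin 23.44° × sin 100.5° = 0.39113, so δ = +23.025°.
Sunrise equation: cos H₀ = −tan φ · tan δ = -5.3999 ≤ −1, so the Sun never sets (polar day) and H₀ = π.
Daylight = 2H₀/(2π) × 24.00 h = (3.1416/π) × 24.00 = 24.00 h.

24.00 h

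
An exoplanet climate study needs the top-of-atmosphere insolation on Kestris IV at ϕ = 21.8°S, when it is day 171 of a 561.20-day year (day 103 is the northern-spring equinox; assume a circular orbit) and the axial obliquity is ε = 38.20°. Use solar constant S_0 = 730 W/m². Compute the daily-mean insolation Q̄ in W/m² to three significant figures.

Q̄ ≈ 141 W/m²

Solar longitude: L_s = 360° × (171 − 103)/561.20 = 43.621°.
sin δ = sin 38.20° × sin 43.621° = 0.42663, so δ = +25.254°.
cos h₀ = −tan(-21.8°) tan(+25.254°) = 0.1887, h₀ = 1.3810 rad.
Bracket: h₀ sin ϕ sin δ + cos ϕ cos δ sin h₀ = 1.3810×-0.37137×0.42663 + 0.92849×0.90443×0.98204 = -0.218802 + 0.824672 = 0.605870.
Q̄ = (S_0/π) × [bracket] = (730/π) × 0.605870 = 140.8 W/m².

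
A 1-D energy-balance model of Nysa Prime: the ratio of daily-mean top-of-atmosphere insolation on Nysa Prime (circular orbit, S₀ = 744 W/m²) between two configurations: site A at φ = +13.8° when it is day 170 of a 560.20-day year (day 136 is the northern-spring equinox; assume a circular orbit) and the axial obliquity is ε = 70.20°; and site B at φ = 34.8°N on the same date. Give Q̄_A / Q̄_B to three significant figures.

— Configuration A (φ=+13.8°):
Solar longitude: λ_s = 360° × (170 − 136)/560.20 = 21.849°.
sin δ = sin 70.20° × sin 21.849° = 0.35017, so δ = +20.497°.
cos H₀ = −tan(+13.8°) tan(+20.497°) = -0.0918, H₀ = 1.6627 rad.
Bracket: H₀ sin φ sin δ + cos φ cos δ sin H₀ = 1.6627×0.23853×0.35017 + 0.97113×0.93669×0.99578 = 0.138879 + 0.905809 = 1.044688.
Q̄ = (S₀/π) × [bracket] = (744/π) × 1.044688 = 247.41 W/m².
— Configuration B (φ=+34.8°):
cos H₀ = −tan(+34.8°) tan(+20.497°) = -0.2598, H₀ = 1.8336 rad.
Bracket: H₀ sin φ sin δ + cos φ cos δ sin H₀ = 1.8336×0.57071×0.35017 + 0.82115×0.93669×0.96566 = 0.366437 + 0.742750 = 1.109187.
Q̄ = (S₀/π) × [bracket] = (744/π) × 1.109187 = 262.68 W/m².
Ratio Q̄_A / Q̄_B = 247.41 / 262.68 = 0.9419.

Q̄_A / Q̄_B ≈ 0.942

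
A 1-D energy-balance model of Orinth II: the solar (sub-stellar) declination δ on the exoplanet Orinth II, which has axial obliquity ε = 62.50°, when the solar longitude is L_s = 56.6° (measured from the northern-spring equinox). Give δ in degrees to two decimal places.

sin δ = sin ε · sin L_s = sin 62.50° × sin 56.6° = 0.740519.
δ = arcsin(0.740519) = +47.78°.

δ = +47.78°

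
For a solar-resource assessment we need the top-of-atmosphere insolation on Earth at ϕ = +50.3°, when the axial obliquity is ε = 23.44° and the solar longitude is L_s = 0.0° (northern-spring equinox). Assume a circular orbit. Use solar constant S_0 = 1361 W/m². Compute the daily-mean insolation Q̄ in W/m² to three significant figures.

Solar declination: sin δ = sin ε · sin L_s = sin 23.44° × sin 0.0° = 0.00000, so δ = +0.000°.
cos h₀ = −tan(+50.3°) tan(+0.000°) = -0.0000, h₀ = 1.5708 rad.
Bracket: h₀ sin ϕ sin δ + cos ϕ cos δ sin h₀ = 1.5708×0.76940×0.00000 + 0.63877×1.00000×1.00000 = 0.000000 + 0.638770 = 0.638770.
Q̄ = (S_0/π) × [bracket] = (1361/π) × 0.638770 = 276.7 W/m².

Q̄ ≈ 277 W/m²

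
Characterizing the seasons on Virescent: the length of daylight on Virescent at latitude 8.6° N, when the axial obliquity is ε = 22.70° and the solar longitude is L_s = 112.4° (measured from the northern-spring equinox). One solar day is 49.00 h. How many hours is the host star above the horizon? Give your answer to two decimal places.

25.40 h

Solar declination: sin δ = sin ε · sin L_s = sin 22.70° × sin 112.4° = 0.35679, so δ = +20.903°.
cos h₀ = −tan ϕ · tan δ = −tan(+8.6°) × tan(+20.903°) = -0.0578, so h₀ = 1.6286 rad = 93.31°.
Daylight = 2h₀/(2π) × 49.00 h = (1.6286/π) × 49.00 = 25.40 h.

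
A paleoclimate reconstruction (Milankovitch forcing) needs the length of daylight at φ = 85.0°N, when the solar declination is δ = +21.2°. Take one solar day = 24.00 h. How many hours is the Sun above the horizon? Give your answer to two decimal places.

Sunrise equation: cos H₀ = −tan φ · tan δ = -4.4334 ≤ −1, so the Sun never sets (polar day) and H₀ = π.
Daylight = 2H₀/(2π) × 24.00 h = (3.1416/π) × 24.00 = 24.00 h.

24.00 h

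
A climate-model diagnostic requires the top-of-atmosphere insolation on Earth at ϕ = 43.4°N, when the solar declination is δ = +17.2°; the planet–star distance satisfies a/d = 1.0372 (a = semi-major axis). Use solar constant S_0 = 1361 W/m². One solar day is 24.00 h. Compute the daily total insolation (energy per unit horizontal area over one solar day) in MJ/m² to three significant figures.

42.0 MJ/m²

cos h₀ = −tan(+43.4°) tan(+17.200°) = -0.2927, h₀ = 1.8679 rad.
Bracket: h₀ sin ϕ sin δ + cos ϕ cos δ sin h₀ = 1.8679×0.68709×0.29571 + 0.72657×0.95528×0.95620 = 0.379519 + 0.663677 = 1.043196.
Inverse-square distance factor (a/d)² = 1.0372² = 1.075784.
Q̄ = (S_0/π) × 1.075784 × [bracket] = (1361/π) × 1.075784 × 1.043196 = 486.18 W/m².
Daily total = Q̄ × 24.00 h × 3600 s/h = 486.18 × 24.00 × 3600 / 10⁶ = 42.01 MJ/m².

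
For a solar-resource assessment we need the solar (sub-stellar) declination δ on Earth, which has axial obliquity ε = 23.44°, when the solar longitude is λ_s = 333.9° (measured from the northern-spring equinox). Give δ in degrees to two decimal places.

sin δ = sin ε · sin λ_s = sin 23.44° × sin 333.9° = -0.175003.
δ = arcsin(-0.175003) = -10.08°.

δ = -10.08°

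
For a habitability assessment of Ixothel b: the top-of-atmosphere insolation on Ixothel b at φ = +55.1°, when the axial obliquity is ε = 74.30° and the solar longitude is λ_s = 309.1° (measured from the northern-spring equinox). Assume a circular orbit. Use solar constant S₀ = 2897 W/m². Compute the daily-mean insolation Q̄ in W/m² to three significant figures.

Solar declination: sin δ = sin ε · sin λ_s = sin 74.30° × sin 309.1° = -0.74709, so δ = -48.339°.
cos H₀ = −tan(+55.1°) tan(-48.339°) = 1.6111 ≥ 1 ⇒ polar night, H₀ = 0 and Q̄ = 0.

Q̄ ≈ 0.00 W/m²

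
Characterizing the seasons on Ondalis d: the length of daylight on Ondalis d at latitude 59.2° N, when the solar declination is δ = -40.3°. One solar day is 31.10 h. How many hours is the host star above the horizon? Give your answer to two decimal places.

cos H₀ = −tan φ · tan δ = 1.4226 ≥ 1, so the host star never rises (polar night) and H₀ = 0.
Daylight = 2H₀/(2π) × 31.10 h = (0.0000/π) × 31.10 = 0.00 h.

0.00 h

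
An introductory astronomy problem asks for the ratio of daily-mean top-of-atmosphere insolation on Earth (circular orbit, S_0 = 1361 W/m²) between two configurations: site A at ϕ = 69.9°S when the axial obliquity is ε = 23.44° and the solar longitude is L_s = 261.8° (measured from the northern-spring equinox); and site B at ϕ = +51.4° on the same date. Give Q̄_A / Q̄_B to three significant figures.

— Configuration A (ϕ=-69.9°):
Solar declination: sin δ = sin ε · sin L_s = sin 23.44° × sin 261.8° = -0.39372, so δ = -23.186°.
cos h₀ = −tan(-69.9°) tan(-23.186°) = -1.1704 ≤ −1 ⇒ polar day, h₀ = π.
Bracket: h₀ sin ϕ sin δ + cos ϕ cos δ sin h₀ = 3.1416×-0.93909×-0.39372 + 0.34366×0.91923×0.00000 = 1.161571 + 0.000000 = 1.161571.
Q̄ = (S_0/π) × [bracket] = (1361/π) × 1.161571 = 503.22 W/m².
— Configuration B (ϕ=+51.4°):
cos h₀ = −tan(+51.4°) tan(-23.186°) = 0.5365, h₀ = 1.0045 rad.
Bracket: h₀ sin ϕ sin δ + cos ϕ cos δ sin h₀ = 1.0045×0.78152×-0.39372 + 0.62388×0.91923×0.84387 = -0.309085 + 0.483950 = 0.174865.
Q̄ = (S_0/π) × [bracket] = (1361/π) × 0.174865 = 75.755 W/m².
Ratio Q̄_A / Q̄_B = 503.22 / 75.755 = 6.643.

Q̄_A / Q̄_B ≈ 6.64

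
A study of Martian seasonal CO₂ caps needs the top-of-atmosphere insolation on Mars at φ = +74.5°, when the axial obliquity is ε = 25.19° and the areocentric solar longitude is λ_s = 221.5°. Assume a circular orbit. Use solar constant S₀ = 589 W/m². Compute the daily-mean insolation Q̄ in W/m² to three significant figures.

sin δ = sin 25.19° × sin 221.5° = -0.28203, so δ = -16.381°.
cos H₀ = −tan(+74.5°) tan(-16.381°) = 1.0600 ≥ 1 ⇒ polar night, H₀ = 0 and Q̄ = 0.

Q̄ ≈ 0.00 W/m²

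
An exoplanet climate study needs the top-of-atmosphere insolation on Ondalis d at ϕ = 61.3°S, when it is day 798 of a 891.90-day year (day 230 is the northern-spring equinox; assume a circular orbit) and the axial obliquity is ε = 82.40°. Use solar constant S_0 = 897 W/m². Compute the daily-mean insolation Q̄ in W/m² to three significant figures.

Q̄ ≈ 591 W/m²

Solar longitude: L_s = 360° × (798 − 230)/891.90 = 229.263°.
sin δ = sin 82.40° × sin 229.263° = -0.75106, so δ = -48.682°.
cos h₀ = −tan(-61.3°) tan(-48.682°) = -2.0778 ≤ −1 ⇒ polar day, h₀ = π.
Bracket: h₀ sin ϕ sin δ + cos ϕ cos δ sin h₀ = 3.1416×-0.87715×-0.75106 + 0.48022×0.66023×0.00000 = 2.069662 + 0.000000 = 2.069662.
Q̄ = (S_0/π) × [bracket] = (897/π) × 2.069662 = 590.9 W/m².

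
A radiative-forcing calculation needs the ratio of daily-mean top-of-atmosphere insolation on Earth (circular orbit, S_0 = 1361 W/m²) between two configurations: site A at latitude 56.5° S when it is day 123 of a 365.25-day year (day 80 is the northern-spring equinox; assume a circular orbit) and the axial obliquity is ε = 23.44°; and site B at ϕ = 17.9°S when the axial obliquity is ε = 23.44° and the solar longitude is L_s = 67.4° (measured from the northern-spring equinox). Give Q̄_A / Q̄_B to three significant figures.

Q̄_A / Q̄_B ≈ 0.319

— Configuration A (ϕ=-56.5°):
Solar longitude: L_s = 360° × (123 − 80)/365.25 = 42.382°.
sin δ = sin 23.44° × sin 42.382° = 0.26814, so δ = +15.553°.
cos h₀ = −tan(-56.5°) tan(+15.553°) = 0.4205, h₀ = 1.1368 rad.
Bracket: h₀ sin ϕ sin δ + cos ϕ cos δ sin h₀ = 1.1368×-0.83389×0.26814 + 0.55194×0.96338×0.90729 = -0.254188 + 0.482431 = 0.228243.
Q̄ = (S_0/π) × [bracket] = (1361/π) × 0.228243 = 98.879 W/m².
— Configuration B (ϕ=-17.9°):
Solar declination: sin δ = sin ε · sin L_s = sin 23.44° × sin 67.4° = 0.36724, so δ = +21.546°.
cos h₀ = −tan(-17.9°) tan(+21.546°) = 0.1275, h₀ = 1.4429 rad.
Bracket: h₀ sin ϕ sin δ + cos ϕ cos δ sin h₀ = 1.4429×-0.30736×0.36724 + 0.95159×0.93013×0.99184 = -0.162867 + 0.877880 = 0.715013.
Q̄ = (S_0/π) × [bracket] = (1361/π) × 0.715013 = 309.76 W/m².
Ratio Q̄_A / Q̄_B = 98.879 / 309.76 = 0.3192.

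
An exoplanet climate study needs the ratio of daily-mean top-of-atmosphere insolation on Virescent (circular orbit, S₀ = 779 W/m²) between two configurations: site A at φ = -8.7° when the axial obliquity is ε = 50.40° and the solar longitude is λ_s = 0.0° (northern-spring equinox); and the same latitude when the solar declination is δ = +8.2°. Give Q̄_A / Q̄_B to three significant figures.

Q̄_A / Q̄_B ≈ 1.05

— Configuration A (φ=-8.7°):
Solar declination: sin δ = sin ε · sin λ_s = sin 50.40° × sin 0.0° = 0.00000, so δ = +0.000°.
cos H₀ = −tan(-8.7°) tan(+0.000°) = 0.0000, H₀ = 1.5708 rad.
Bracket: H₀ sin φ sin δ + cos φ cos δ sin H₀ = 1.5708×-0.15126×0.00000 + 0.98849×1.00000×1.00000 = -0.000000 + 0.988490 = 0.988490.
Q̄ = (S₀/π) × [bracket] = (779/π) × 0.988490 = 245.11 W/m².
— Configuration B (φ=-8.7°):
cos H₀ = −tan(-8.7°) tan(+8.200°) = 0.0221, H₀ = 1.5487 rad.
Bracket: H₀ sin φ sin δ + cos φ cos δ sin H₀ = 1.5487×-0.15126×0.14263 + 0.98849×0.98978×0.99976 = -0.033412 + 0.978153 = 0.944741.
Q̄ = (S₀/π) × [bracket] = (779/π) × 0.944741 = 234.26 W/m².
Ratio Q̄_A / Q̄_B = 245.11 / 234.26 = 1.046.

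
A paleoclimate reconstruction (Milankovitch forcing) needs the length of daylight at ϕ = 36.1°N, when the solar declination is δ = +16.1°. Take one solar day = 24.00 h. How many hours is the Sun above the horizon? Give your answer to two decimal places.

cos h₀ = −tan ϕ · tan δ = −tan(+36.1°) × tan(+16.100°) = -0.2105, so h₀ = 1.7829 rad = 102.15°.
Daylight = 2h₀/(2π) × 24.00 h = (1.7829/π) × 24.00 = 13.62 h.

13.62 h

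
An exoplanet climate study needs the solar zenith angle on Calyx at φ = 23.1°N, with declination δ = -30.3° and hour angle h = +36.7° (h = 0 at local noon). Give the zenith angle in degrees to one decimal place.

cos θ_z = sin φ sin δ + cos φ cos δ cos h = -0.197945 + 0.636746 = 0.438801.
θ_z = arccos(0.438801) = 64.0°.

θ_z = 64.0°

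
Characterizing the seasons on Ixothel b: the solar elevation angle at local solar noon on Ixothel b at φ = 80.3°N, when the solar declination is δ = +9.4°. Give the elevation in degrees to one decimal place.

At local noon the hour angle is zero, so the zenith angle equals |φ − δ| = |+80.3° − (+9.400°)| = 70.900°.
Elevation = 90° − 70.900° = 19.1°.

19.1°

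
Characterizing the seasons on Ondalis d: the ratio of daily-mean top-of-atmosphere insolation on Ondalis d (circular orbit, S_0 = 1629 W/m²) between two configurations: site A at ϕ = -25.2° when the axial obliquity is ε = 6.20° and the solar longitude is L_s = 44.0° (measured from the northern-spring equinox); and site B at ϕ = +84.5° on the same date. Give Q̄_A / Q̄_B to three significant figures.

— Configuration A (ϕ=-25.2°):
Solar declination: sin δ = sin ε · sin L_s = sin 6.20° × sin 44.0° = 0.07502, so δ = +4.303°.
cos h₀ = −tan(-25.2°) tan(+4.303°) = 0.0354, h₀ = 1.5354 rad.
Bracket: h₀ sin ϕ sin δ + cos ϕ cos δ sin h₀ = 1.5354×-0.42578×0.07502 + 0.90483×0.99718×0.99937 = -0.049044 + 0.901710 = 0.852666.
Q̄ = (S_0/π) × [bracket] = (1629/π) × 0.852666 = 442.13 W/m².
— Configuration B (ϕ=+84.5°):
cos h₀ = −tan(+84.5°) tan(+4.303°) = -0.7813, h₀ = 2.4676 rad.
Bracket: h₀ sin ϕ sin δ + cos ϕ cos δ sin h₀ = 2.4676×0.99540×0.07502 + 0.09585×0.99718×0.62410 = 0.184268 + 0.059651 = 0.243919.
Q̄ = (S_0/π) × [bracket] = (1629/π) × 0.243919 = 126.48 W/m².
Ratio Q̄_A / Q̄_B = 442.13 / 126.48 = 3.496.

Q̄_A / Q̄_B ≈ 3.50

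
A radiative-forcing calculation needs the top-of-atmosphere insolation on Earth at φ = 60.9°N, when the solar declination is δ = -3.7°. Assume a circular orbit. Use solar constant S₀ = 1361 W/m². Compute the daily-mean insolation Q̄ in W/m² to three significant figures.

cos H₀ = −tan(+60.9°) tan(-3.700°) = 0.1162, H₀ = 1.4543 rad.
Bracket: H₀ sin φ sin δ + cos φ cos δ sin H₀ = 1.4543×0.87377×-0.06453 + 0.48634×0.99792×0.99323 = -0.082000 + 0.482043 = 0.400043.
Q̄ = (S₀/π) × [bracket] = (1361/π) × 0.400043 = 173.3 W/m².

Q̄ ≈ 173 W/m²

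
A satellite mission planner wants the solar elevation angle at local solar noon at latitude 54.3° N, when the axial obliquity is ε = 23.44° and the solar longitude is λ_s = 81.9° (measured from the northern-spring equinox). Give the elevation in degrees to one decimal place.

58.9°

Solar declination: sin δ = sin ε · sin λ_s = sin 23.44° × sin 81.9° = 0.39382, so δ = +23.192°.
At local noon the hour angle is zero, so the zenith angle equals |φ − δ| = |+54.3° − (+23.192°)| = 31.108°.
Elevation = 90° − 31.108° = 58.9°.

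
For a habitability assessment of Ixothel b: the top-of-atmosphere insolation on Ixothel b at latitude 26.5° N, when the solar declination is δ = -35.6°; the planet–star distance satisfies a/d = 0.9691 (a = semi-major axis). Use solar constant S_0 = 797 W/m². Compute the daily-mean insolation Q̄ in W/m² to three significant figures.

Q̄ ≈ 87.3 W/m²

cos h₀ = −tan(+26.5°) tan(-35.600°) = 0.3569, h₀ = 1.2058 rad.
Bracket: h₀ sin ϕ sin δ + cos ϕ cos δ sin h₀ = 1.2058×0.44620×-0.58212 + 0.89493×0.81310×0.93412 = -0.313197 + 0.679729 = 0.366532.
Inverse-square distance factor (a/d)² = 0.9691² = 0.939155.
Q̄ = (S_0/π) × 0.939155 × [bracket] = (797/π) × 0.939155 × 0.366532 = 87.33 W/m².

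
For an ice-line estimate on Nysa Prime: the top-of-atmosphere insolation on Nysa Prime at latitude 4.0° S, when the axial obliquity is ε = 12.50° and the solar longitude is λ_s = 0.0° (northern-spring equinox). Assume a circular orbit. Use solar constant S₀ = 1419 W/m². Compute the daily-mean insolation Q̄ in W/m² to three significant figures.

Solar declination: sin δ = sin ε · sin λ_s = sin 12.50° × sin 0.0° = 0.00000, so δ = +0.000°.
cos H₀ = −tan(-4.0°) tan(+0.000°) = 0.0000, H₀ = 1.5708 rad.
Bracket: H₀ sin φ sin δ + cos φ cos δ sin H₀ = 1.5708×-0.06976×0.00000 + 0.99756×1.00000×1.00000 = -0.000000 + 0.997560 = 0.997560.
Q̄ = (S₀/π) × [bracket] = (1419/π) × 0.997560 = 450.6 W/m².

Q̄ ≈ 451 W/m²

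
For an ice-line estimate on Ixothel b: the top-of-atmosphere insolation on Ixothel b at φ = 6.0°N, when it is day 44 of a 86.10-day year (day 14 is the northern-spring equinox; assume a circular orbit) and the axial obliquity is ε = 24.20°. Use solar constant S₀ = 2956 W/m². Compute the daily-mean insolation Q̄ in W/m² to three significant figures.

Q̄ ≈ 934 W/m²

Solar longitude: λ_s = 360° × (44 − 14)/86.10 = 125.436°.
sin δ = sin 24.20° × sin 125.436° = 0.33399, so δ = +19.511°.
cos H₀ = −tan(+6.0°) tan(+19.511°) = -0.0372, H₀ = 1.6080 rad.
Bracket: H₀ sin φ sin δ + cos φ cos δ sin H₀ = 1.6080×0.10453×0.33399 + 0.99452×0.94258×0.99931 = 0.056138 + 0.936768 = 0.992906.
Q̄ = (S₀/π) × [bracket] = (2956/π) × 0.992906 = 934.2 W/m².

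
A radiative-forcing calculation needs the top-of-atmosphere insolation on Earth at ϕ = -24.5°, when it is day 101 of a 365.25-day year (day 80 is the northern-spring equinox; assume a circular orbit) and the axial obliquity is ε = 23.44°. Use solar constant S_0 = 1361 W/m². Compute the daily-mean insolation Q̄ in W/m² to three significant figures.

Q̄ ≈ 351 W/m²

Solar longitude: L_s = 360° × (101 − 80)/365.25 = 20.698°.
sin δ = sin 23.44° × sin 20.698° = 0.14060, so δ = +8.082°.
cos h₀ = −tan(-24.5°) tan(+8.082°) = 0.0647, h₀ = 1.5060 rad.
Bracket: h₀ sin ϕ sin δ + cos ϕ cos δ sin h₀ = 1.5060×-0.41469×0.14060 + 0.90996×0.99007×0.99790 = -0.087808 + 0.899032 = 0.811224.
Q̄ = (S_0/π) × [bracket] = (1361/π) × 0.811224 = 351.4 W/m².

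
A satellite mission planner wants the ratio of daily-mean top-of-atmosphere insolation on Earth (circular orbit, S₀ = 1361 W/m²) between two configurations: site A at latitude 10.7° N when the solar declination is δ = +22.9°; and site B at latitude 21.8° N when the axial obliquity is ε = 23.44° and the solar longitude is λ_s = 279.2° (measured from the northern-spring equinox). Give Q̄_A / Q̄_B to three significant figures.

Q̄_A / Q̄_B ≈ 1.60

— Configuration A (φ=+10.7°):
cos H₀ = −tan(+10.7°) tan(+22.900°) = -0.0798, H₀ = 1.6507 rad.
Bracket: H₀ sin φ sin δ + cos φ cos δ sin H₀ = 1.6507×0.18567×0.38912 + 0.98261×0.92119×0.99681 = 0.119260 + 0.902283 = 1.021543.
Q̄ = (S₀/π) × [bracket] = (1361/π) × 1.021543 = 442.55 W/m².
— Configuration B (φ=+21.8°):
Solar declination: sin δ = sin ε · sin λ_s = sin 23.44° × sin 279.2° = -0.39267, so δ = -23.121°.
cos H₀ = −tan(+21.8°) tan(-23.121°) = 0.1708, H₀ = 1.3992 rad.
Bracket: H₀ sin φ sin δ + cos φ cos δ sin H₀ = 1.3992×0.37137×-0.39267 + 0.92849×0.91968×0.98531 = -0.204040 + 0.841370 = 0.637330.
Q̄ = (S₀/π) × [bracket] = (1361/π) × 0.637330 = 276.10 W/m².
Ratio Q̄_A / Q̄_B = 442.55 / 276.10 = 1.603.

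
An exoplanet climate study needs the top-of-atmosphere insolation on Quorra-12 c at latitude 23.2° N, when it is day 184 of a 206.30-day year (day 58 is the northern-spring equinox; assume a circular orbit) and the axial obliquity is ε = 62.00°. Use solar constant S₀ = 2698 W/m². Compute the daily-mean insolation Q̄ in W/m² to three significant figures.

Q̄ ≈ 378 W/m²

Solar longitude: λ_s = 360° × (184 − 58)/206.30 = 219.874°.
sin δ = sin 62.00° × sin 219.874° = -0.56606, so δ = -34.476°.
cos H₀ = −tan(+23.2°) tan(-34.476°) = 0.2943, H₀ = 1.2721 rad.
Bracket: H₀ sin φ sin δ + cos φ cos δ sin H₀ = 1.2721×0.39394×-0.56606 + 0.91914×0.82436×0.95571 = -0.283670 + 0.724144 = 0.440474.
Q̄ = (S₀/π) × [bracket] = (2698/π) × 0.440474 = 378.3 W/m².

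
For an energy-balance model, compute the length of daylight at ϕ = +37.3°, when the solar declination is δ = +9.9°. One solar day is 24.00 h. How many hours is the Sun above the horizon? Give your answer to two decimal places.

cos h₀ = −tan ϕ · tan δ = −tan(+37.3°) × tan(+9.900°) = -0.1330, so h₀ = 1.7041 rad = 97.64°.
Daylight = 2h₀/(2π) × 24.00 h = (1.7041/π) × 24.00 = 13.02 h.

13.02 h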